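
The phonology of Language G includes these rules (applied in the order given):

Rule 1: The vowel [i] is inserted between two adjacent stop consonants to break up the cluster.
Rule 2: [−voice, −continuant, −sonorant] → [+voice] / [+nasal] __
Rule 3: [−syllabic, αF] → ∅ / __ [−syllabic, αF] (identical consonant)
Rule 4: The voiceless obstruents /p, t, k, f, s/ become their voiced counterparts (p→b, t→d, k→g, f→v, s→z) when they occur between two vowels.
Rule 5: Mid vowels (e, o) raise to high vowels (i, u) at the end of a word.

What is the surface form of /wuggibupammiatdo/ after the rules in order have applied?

Rule 1 (stop-cluster i-epenthesis): /g/ and /g/ form a stop–stop cluster, so [i] is inserted between them. /t/ and /d/ form a stop–stop cluster, so [i] is inserted between them. /wuggibupammiatdo/ → wugigibupammiatido.
Rule 2 (post-nasal voicing): no segment meets the environment; /wugigibupammiatido/ is unchanged.
Rule 3 (degemination): /mm/ is a geminate; the first /m/ deletes. /wugigibupammiatido/ → wugigibupamiatido.
Rule 4 (intervocalic voicing): /p/ is a voiceless obstruent between vowels /u/ and /a/, so it voices to [b]. /t/ is a voiceless obstruent between vowels /a/ and /i/, so it voices to [d]. /wugigibupamiatido/ → wugigibubamiadido.
Rule 5 (final vowel raising): /o/ is a mid vowel in word-final position, so it raises to [u]. /wugigibubamiadido/ → wugigibubamiadidu.

wugigibubamiadidu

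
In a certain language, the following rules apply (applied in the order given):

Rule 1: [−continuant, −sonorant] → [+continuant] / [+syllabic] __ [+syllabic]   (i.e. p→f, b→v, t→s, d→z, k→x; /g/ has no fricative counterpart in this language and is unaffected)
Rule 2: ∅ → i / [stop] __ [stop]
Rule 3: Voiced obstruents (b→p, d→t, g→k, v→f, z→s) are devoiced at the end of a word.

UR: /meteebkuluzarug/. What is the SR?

meseebikuluzaruk

Rule 1 (intervocalic spirantization): /t/ is a stop between vowels /e/ and /e/, so it spirantizes to the fricative [s]. /meteebkuluzarug/ → meseebkuluzarug.
Rule 2 (stop-cluster i-epenthesis): /b/ and /k/ form a stop–stop cluster, so [i] is inserted between them. /meseebkuluzarug/ → meseebikuluzarug.
Rule 3 (final devoicing): /g/ is a voiced obstruent in word-final position, so it devoices to [k]. /meseebikuluzarug/ → meseebikuluzaruk.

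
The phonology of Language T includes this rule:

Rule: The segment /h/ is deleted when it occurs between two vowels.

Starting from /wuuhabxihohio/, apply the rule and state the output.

wuuabxioio

/h/ occurs between vowels /u/ and /a/, so it deletes.
/h/ occurs between vowels /i/ and /o/, so it deletes.
/h/ occurs between vowels /o/ and /i/, so it deletes.
Surface form: [wuuabxioio].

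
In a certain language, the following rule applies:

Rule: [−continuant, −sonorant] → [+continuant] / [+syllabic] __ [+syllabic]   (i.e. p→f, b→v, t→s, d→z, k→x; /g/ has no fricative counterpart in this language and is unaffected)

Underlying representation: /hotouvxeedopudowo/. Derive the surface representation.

/t/ is a stop between vowels /o/ and /o/, so it spirantizes to the fricative [s].
/d/ is a stop between vowels /e/ and /o/, so it spirantizes to the fricative [z].
/p/ is a stop between vowels /o/ and /u/, so it spirantizes to the fricative [f].
/d/ is a stop between vowels /u/ and /o/, so it spirantizes to the fricative [z].
Surface form: [hosouvxeezofuzowo].

hosouvxeezofuzowo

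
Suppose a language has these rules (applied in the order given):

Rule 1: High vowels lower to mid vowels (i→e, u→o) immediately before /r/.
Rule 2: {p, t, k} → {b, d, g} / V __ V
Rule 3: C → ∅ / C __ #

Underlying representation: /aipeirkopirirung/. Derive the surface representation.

Rule 1 (pre-rhotic lowering): /i/ is a high vowel immediately before /r/, so it lowers to [e]. /i/ is a high vowel immediately before /r/, so it lowers to [e]. /i/ is a high vowel immediately before /r/, so it lowers to [e]. /aipeirkopirirung/ → aipeerkopererung.
Rule 2 (intervocalic voicing): /p/ is a voiceless stop between vowels /i/ and /e/, so it voices to [b]. /p/ is a voiceless stop between vowels /o/ and /e/, so it voices to [b]. /aipeerkopererung/ → aibeerkobererung.
Rule 3 (final cluster simplification): /g/ is the second consonant of a word-final cluster /ng/, so it deletes. /aibeerkobererung/ → aibeerkobererun.

aibeerkobererun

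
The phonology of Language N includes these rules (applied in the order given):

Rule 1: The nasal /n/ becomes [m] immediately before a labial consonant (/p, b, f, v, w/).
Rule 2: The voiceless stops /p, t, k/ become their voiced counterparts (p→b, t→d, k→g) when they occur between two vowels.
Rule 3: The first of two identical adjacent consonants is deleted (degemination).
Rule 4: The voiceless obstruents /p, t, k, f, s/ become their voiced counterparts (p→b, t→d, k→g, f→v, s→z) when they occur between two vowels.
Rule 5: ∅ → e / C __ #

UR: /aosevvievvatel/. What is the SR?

aozevievadele

Rule 1 (nasal place assimilation): no segment meets the environment; /aosevvievvatel/ is unchanged.
Rule 2 (intervocalic voicing): /t/ is a voiceless stop between vowels /a/ and /e/, so it voices to [d]. /aosevvievvatel/ → aosevvievvadel.
Rule 3 (degemination): /vv/ is a geminate; the first /v/ deletes. /vv/ is a geminate; the first /v/ deletes. /aosevvievvadel/ → aosevievadel.
Rule 4 (intervocalic voicing): /s/ is a voiceless obstruent between vowels /o/ and /e/, so it voices to [z]. /aosevievadel/ → aozevievadel.
Rule 5 (final e-epenthesis): the form ends in the consonant /l/, so [e] is inserted word-finally. /aozevievadel/ → aozevievadele.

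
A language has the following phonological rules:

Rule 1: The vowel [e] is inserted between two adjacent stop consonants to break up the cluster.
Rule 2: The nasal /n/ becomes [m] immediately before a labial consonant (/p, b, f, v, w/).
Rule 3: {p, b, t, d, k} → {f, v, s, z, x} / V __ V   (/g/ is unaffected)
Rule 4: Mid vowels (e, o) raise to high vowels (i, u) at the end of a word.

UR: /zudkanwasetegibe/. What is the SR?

zuzexamwasesegivi

Rule 1 (stop-cluster e-epenthesis): /d/ and /k/ form a stop–stop cluster, so [e] is inserted between them. /zudkanwasetegibe/ → zudekanwasetegibe.
Rule 2 (nasal place assimilation): /n/ precedes the labial consonant /w/, so it assimilates in place to [m]. /zudekanwasetegibe/ → zudekamwasetegibe.
Rule 3 (intervocalic spirantization): /d/ is a stop between vowels /u/ and /e/, so it spirantizes to the fricative [z]. /k/ is a stop between vowels /e/ and /a/, so it spirantizes to the fricative [x]. /t/ is a stop between vowels /e/ and /e/, so it spirantizes to the fricative [s]. /b/ is a stop between vowels /i/ and /e/, so it spirantizes to the fricative [v]. /zudekamwasetegibe/ → zuzexamwasesegive.
Rule 4 (final vowel raising): /e/ is a mid vowel in word-final position, so it raises to [i]. /zuzexamwasesegive/ → zuzexamwasesegivi.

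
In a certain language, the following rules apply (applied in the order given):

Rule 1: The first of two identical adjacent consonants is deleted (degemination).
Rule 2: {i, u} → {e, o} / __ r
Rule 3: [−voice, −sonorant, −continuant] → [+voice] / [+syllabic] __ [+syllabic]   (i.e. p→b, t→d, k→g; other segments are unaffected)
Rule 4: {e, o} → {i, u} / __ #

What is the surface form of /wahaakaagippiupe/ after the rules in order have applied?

wahaagaagibiubi

Rule 1 (degemination): /pp/ is a geminate; the first /p/ deletes. /wahaakaagippiupe/ → wahaakaagipiupe.
Rule 2 (pre-rhotic lowering): no segment meets the environment; /wahaakaagipiupe/ is unchanged.
Rule 3 (intervocalic voicing): /k/ is a voiceless stop between vowels /a/ and /a/, so it voices to [g]. /p/ is a voiceless stop between vowels /i/ and /i/, so it voices to [b]. /p/ is a voiceless stop between vowels /u/ and /e/, so it voices to [b]. /wahaakaagipiupe/ → wahaagaagibiube.
Rule 4 (final vowel raising): /e/ is a mid vowel in word-final position, so it raises to [i]. /wahaagaagibiube/ → wahaagaagibiubi.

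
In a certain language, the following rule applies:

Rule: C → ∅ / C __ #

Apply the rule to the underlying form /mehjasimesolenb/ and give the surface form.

mehjasimesolen

/b/ is the second consonant of a word-final cluster /nb/, so it deletes.
The other instances of /m/, /h/, /j/, /s/, /l/, /n/ do not occur in the required environment and remain unchanged.
Surface form: [mehjasimesolen].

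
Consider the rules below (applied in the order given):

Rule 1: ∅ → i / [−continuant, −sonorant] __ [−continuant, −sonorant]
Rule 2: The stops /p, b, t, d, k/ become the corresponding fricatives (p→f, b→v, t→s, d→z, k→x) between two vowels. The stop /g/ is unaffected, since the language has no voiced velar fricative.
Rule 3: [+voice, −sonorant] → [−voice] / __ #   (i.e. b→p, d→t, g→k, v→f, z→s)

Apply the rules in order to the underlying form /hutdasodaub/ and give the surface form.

husizasozaup

Rule 1 (stop-cluster i-epenthesis): /t/ and /d/ form a stop–stop cluster, so [i] is inserted between them. /hutdasodaub/ → hutidasodaub.
Rule 2 (intervocalic spirantization): /t/ is a stop between vowels /u/ and /i/, so it spirantizes to the fricative [s]. /d/ is a stop between vowels /i/ and /a/, so it spirantizes to the fricative [z]. /d/ is a stop between vowels /o/ and /a/, so it spirantizes to the fricative [z]. /hutidasodaub/ → husizasozaub.
Rule 3 (final devoicing): /b/ is a voiced obstruent in word-final position, so it devoices to [p]. /husizasozaub/ → husizasozaup.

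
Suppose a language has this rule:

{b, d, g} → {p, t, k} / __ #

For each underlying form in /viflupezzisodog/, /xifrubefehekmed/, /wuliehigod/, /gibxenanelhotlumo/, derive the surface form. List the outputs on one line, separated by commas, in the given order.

/viflupezzisodog/: /g/ is a voiced stop in word-final position, so it devoices to [k]. → [viflupezzisodok].
/xifrubefehekmed/: /d/ is a voiced stop in word-final position, so it devoices to [t]. → [xifrubefehekmet].
/wuliehigod/: /d/ is a voiced stop in word-final position, so it devoices to [t]. → [wuliehigot].
/gibxenanelhotlumo/: the rule's environment is not met; surfaces unchanged as [gibxenanelhotlumo].

viflupezzisodok, xifrubefehekmet, wuliehigot, gibxenanelhotlumo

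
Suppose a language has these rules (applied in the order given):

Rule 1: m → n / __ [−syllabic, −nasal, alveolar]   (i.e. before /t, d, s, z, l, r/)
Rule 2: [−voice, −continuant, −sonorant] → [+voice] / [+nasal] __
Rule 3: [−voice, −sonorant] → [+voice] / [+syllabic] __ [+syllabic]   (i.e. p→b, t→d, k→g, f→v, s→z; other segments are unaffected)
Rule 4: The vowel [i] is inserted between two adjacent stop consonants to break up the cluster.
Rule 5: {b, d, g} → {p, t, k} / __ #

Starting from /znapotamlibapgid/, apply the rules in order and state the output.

Rule 1 (nasal place assimilation): /m/ precedes the alveolar consonant /l/, so it assimilates in place to [n]. /znapotamlibapgid/ → znapotanlibapgid.
Rule 2 (post-nasal voicing): no segment meets the environment; /znapotanlibapgid/ is unchanged.
Rule 3 (intervocalic voicing): /p/ is a voiceless obstruent between vowels /a/ and /o/, so it voices to [b]. /t/ is a voiceless obstruent between vowels /o/ and /a/, so it voices to [d]. /znapotanlibapgid/ → znabodanlibapgid.
Rule 4 (stop-cluster i-epenthesis): /p/ and /g/ form a stop–stop cluster, so [i] is inserted between them. /znabodanlibapgid/ → znabodanlibapigid.
Rule 5 (final devoicing): /d/ is a voiced stop in word-final position, so it devoices to [t]. /znabodanlibapigid/ → znabodanlibapigit.

znabodanlibapigit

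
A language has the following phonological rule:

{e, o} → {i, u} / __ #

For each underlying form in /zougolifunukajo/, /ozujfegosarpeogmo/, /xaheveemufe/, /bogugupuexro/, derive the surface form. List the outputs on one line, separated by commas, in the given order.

zougolifunukaju, ozujfegosarpeogmu, xaheveemufi, bogugupuexru

/zougolifunukajo/: /o/ is a mid vowel in word-final position, so it raises to [u]. → [zougolifunukaju].
/ozujfegosarpeogmo/: /o/ is a mid vowel in word-final position, so it raises to [u]. → [ozujfegosarpeogmu].
/xaheveemufe/: /e/ is a mid vowel in word-final position, so it raises to [i]. → [xaheveemufi].
/bogugupuexro/: /o/ is a mid vowel in word-final position, so it raises to [u]. → [bogugupuexru].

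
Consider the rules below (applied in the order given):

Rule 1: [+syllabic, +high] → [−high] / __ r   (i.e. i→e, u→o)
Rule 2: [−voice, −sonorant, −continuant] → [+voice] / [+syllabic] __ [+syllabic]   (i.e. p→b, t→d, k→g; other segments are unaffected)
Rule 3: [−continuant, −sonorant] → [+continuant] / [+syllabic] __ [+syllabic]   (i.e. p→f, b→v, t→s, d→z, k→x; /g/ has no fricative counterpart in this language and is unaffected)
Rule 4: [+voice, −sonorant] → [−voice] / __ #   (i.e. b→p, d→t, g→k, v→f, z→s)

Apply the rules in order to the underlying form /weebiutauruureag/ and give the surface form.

weeviuzaoruoreak

Rule 1 (pre-rhotic lowering): /u/ is a high vowel immediately before /r/, so it lowers to [o]. /u/ is a high vowel immediately before /r/, so it lowers to [o]. /weebiutauruureag/ → weebiutaoruoreag.
Rule 2 (intervocalic voicing): /t/ is a voiceless stop between vowels /u/ and /a/, so it voices to [d]. /weebiutaoruoreag/ → weebiudaoruoreag.
Rule 3 (intervocalic spirantization): /b/ is a stop between vowels /e/ and /i/, so it spirantizes to the fricative [v]. /d/ is a stop between vowels /u/ and /a/, so it spirantizes to the fricative [z]. /weebiudaoruoreag/ → weeviuzaoruoreag.
Rule 4 (final devoicing): /g/ is a voiced obstruent in word-final position, so it devoices to [k]. /weeviuzaoruoreag/ → weeviuzaoruoreak.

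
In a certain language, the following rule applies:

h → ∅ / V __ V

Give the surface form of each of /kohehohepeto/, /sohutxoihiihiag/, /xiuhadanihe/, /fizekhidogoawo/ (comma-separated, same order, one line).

koeoepeto, soutxoiiiiag, xiuadanie, fizekhidogoawo

/kohehohepeto/: /h/ occurs between vowels /o/ and /e/, so it deletes. /h/ occurs between vowels /e/ and /o/, so it deletes. /h/ occurs between vowels /o/ and /e/, so it deletes. → [koeoepeto].
/sohutxoihiihiag/: /h/ occurs between vowels /o/ and /u/, so it deletes. /h/ occurs between vowels /i/ and /i/, so it deletes. /h/ occurs between vowels /i/ and /i/, so it deletes. → [soutxoiiiiag].
/xiuhadanihe/: /h/ occurs between vowels /u/ and /a/, so it deletes. /h/ occurs between vowels /i/ and /e/, so it deletes. → [xiuadanie].
/fizekhidogoawo/: the rule's environment is not met; surfaces unchanged as [fizekhidogoawo].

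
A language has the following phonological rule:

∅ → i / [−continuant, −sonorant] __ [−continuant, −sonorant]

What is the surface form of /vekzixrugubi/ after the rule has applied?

vekzixrugubi

No segment of /vekzixrugubi/ meets the structural description of the rule, so the form surfaces unchanged.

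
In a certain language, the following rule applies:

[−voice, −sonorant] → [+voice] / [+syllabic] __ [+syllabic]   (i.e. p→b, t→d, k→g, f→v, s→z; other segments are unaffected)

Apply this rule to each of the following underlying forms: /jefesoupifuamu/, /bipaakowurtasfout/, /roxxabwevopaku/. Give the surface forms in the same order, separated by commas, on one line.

/jefesoupifuamu/: /f/ is a voiceless obstruent between vowels /e/ and /e/, so it voices to [v]. /s/ is a voiceless obstruent between vowels /e/ and /o/, so it voices to [z]. /p/ is a voiceless obstruent between vowels /u/ and /i/, so it voices to [b]. /f/ is a voiceless obstruent between vowels /i/ and /u/, so it voices to [v]. → [jevezoubivuamu].
/bipaakowurtasfout/: /p/ is a voiceless obstruent between vowels /i/ and /a/, so it voices to [b]. /k/ is a voiceless obstruent between vowels /a/ and /o/, so it voices to [g]. → [bibaagowurtasfout].
/roxxabwevopaku/: /p/ is a voiceless obstruent between vowels /o/ and /a/, so it voices to [b]. /k/ is a voiceless obstruent between vowels /a/ and /u/, so it voices to [g]. → [roxxabwevobagu].

jevezoubivuamu, bibaagowurtasfout, roxxabwevobagu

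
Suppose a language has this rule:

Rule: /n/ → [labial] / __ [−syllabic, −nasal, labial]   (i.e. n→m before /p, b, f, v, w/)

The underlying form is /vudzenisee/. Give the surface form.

vudzenisee

No segment of /vudzenisee/ meets the structural description of the rule, so the form surfaces unchanged.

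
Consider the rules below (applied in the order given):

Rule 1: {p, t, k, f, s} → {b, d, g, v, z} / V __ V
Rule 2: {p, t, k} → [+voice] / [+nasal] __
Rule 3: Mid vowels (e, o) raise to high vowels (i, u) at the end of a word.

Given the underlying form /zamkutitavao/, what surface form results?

Rule 1 (intervocalic voicing): /t/ is a voiceless obstruent between vowels /u/ and /i/, so it voices to [d]. /t/ is a voiceless obstruent between vowels /i/ and /a/, so it voices to [d]. /zamkutitavao/ → zamkudidavao.
Rule 2 (post-nasal voicing): /k/ is a voiceless stop immediately after the nasal /m/, so it voices to [g]. /zamkudidavao/ → zamgudidavao.
Rule 3 (final vowel raising): /o/ is a mid vowel in word-final position, so it raises to [u]. /zamgudidavao/ → zamgudidavau.

zamgudidavau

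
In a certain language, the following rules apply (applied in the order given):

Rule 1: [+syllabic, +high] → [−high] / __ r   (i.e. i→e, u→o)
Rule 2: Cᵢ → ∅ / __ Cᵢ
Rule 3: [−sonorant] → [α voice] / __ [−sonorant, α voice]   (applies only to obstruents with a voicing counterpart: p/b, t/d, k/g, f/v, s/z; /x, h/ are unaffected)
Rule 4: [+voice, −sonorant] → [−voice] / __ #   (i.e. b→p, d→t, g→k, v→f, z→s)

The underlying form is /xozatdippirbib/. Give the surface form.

Rule 1 (pre-rhotic lowering): /i/ is a high vowel immediately before /r/, so it lowers to [e]. /xozatdippirbib/ → xozatdipperbib.
Rule 2 (degemination): /pp/ is a geminate; the first /p/ deletes. /xozatdipperbib/ → xozatdiperbib.
Rule 3 (regressive voicing assimilation): /t/ precedes the voiced obstruent /d/, so it voices to [d] by assimilation. /xozatdiperbib/ → xozaddiperbib.
Rule 4 (final devoicing): /b/ is a voiced obstruent in word-final position, so it devoices to [p]. /xozaddiperbib/ → xozaddiperbip.

xozaddiperbip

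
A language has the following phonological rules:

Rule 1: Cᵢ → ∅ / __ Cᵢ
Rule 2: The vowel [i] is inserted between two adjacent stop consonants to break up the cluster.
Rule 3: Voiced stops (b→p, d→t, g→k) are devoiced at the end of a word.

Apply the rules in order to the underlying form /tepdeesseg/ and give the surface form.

Rule 1 (degemination): /ss/ is a geminate; the first /s/ deletes. /tepdeesseg/ → tepdeeseg.
Rule 2 (stop-cluster i-epenthesis): /p/ and /d/ form a stop–stop cluster, so [i] is inserted between them. /tepdeeseg/ → tepideeseg.
Rule 3 (final devoicing): /g/ is a voiced stop in word-final position, so it devoices to [k]. /tepideeseg/ → tepideesek.

tepideesek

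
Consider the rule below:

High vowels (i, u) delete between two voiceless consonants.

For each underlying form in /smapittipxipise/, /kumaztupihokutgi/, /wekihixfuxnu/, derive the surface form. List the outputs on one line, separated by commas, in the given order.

smapttpxpse, kumaztphoktgi, wekhxfxnu

/smapittipxipise/: /i/ is a high vowel flanked by voiceless consonants /p/ and /t/, so it deletes. /i/ is a high vowel flanked by voiceless consonants /t/ and /p/, so it deletes. /i/ is a high vowel flanked by voiceless consonants /x/ and /p/, so it deletes. /i/ is a high vowel flanked by voiceless consonants /p/ and /s/, so it deletes. → [smapttpxpse].
/kumaztupihokutgi/: /u/ is a high vowel flanked by voiceless consonants /t/ and /p/, so it deletes. /i/ is a high vowel flanked by voiceless consonants /p/ and /h/, so it deletes. /u/ is a high vowel flanked by voiceless consonants /k/ and /t/, so it deletes. → [kumaztphoktgi].
/wekihixfuxnu/: /i/ is a high vowel flanked by voiceless consonants /k/ and /h/, so it deletes. /i/ is a high vowel flanked by voiceless consonants /h/ and /x/, so it deletes. /u/ is a high vowel flanked by voiceless consonants /f/ and /x/, so it deletes. → [wekhxfxnu].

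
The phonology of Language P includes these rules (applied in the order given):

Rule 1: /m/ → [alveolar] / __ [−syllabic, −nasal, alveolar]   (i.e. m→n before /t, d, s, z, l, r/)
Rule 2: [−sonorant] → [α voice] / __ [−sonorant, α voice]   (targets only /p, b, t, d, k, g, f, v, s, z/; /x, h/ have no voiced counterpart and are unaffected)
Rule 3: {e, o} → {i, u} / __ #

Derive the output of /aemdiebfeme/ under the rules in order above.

aendiepfemi

Rule 1 (nasal place assimilation): /m/ precedes the alveolar consonant /d/, so it assimilates in place to [n]. /aemdiebfeme/ → aendiebfeme.
Rule 2 (regressive voicing assimilation): /b/ precedes the voiceless obstruent /f/, so it devoices to [p] by assimilation. /aendiebfeme/ → aendiepfeme.
Rule 3 (final vowel raising): /e/ is a mid vowel in word-final position, so it raises to [i]. /aendiepfeme/ → aendiepfemi.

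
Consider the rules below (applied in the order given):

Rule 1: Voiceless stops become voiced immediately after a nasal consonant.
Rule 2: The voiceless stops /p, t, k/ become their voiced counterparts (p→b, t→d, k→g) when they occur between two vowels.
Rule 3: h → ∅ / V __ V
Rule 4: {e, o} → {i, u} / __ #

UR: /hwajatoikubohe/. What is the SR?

hwajadoiguboi

Rule 1 (post-nasal voicing): no segment meets the environment; /hwajatoikubohe/ is unchanged.
Rule 2 (intervocalic voicing): /t/ is a voiceless stop between vowels /a/ and /o/, so it voices to [d]. /k/ is a voiceless stop between vowels /i/ and /u/, so it voices to [g]. /hwajatoikubohe/ → hwajadoigubohe.
Rule 3 (intervocalic h-deletion): /h/ occurs between vowels /o/ and /e/, so it deletes. /hwajadoigubohe/ → hwajadoiguboe.
Rule 4 (final vowel raising): /e/ is a mid vowel in word-final position, so it raises to [i]. /hwajadoiguboe/ → hwajadoiguboi.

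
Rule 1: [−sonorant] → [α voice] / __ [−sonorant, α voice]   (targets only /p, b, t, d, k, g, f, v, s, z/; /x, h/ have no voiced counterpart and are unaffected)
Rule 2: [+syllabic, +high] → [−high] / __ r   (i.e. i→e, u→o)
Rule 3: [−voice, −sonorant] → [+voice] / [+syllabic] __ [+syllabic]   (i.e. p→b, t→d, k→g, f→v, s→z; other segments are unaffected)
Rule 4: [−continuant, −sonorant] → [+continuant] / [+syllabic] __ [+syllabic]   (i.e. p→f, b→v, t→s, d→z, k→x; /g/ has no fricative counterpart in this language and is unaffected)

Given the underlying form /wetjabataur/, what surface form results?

wetjavazaor

Rule 1 (regressive voicing assimilation): no segment meets the environment; /wetjabataur/ is unchanged.
Rule 2 (pre-rhotic lowering): /u/ is a high vowel immediately before /r/, so it lowers to [o]. /wetjabataur/ → wetjabataor.
Rule 3 (intervocalic voicing): /t/ is a voiceless obstruent between vowels /a/ and /a/, so it voices to [d]. /wetjabataor/ → wetjabadaor.
Rule 4 (intervocalic spirantization): /b/ is a stop between vowels /a/ and /a/, so it spirantizes to the fricative [v]. /d/ is a stop between vowels /a/ and /a/, so it spirantizes to the fricative [z]. /wetjabadaor/ → wetjavazaor.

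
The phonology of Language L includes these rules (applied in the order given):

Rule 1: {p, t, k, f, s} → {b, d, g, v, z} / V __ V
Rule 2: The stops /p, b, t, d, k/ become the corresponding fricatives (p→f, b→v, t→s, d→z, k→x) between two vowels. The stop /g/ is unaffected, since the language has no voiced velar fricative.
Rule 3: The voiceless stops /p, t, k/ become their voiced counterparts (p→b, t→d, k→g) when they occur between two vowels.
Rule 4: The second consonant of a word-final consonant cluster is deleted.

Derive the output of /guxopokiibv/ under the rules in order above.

guxovogiib

Rule 1 (intervocalic voicing): /p/ is a voiceless obstruent between vowels /o/ and /o/, so it voices to [b]. /k/ is a voiceless obstruent between vowels /o/ and /i/, so it voices to [g]. /guxopokiibv/ → guxobogiibv.
Rule 2 (intervocalic spirantization): /b/ is a stop between vowels /o/ and /o/, so it spirantizes to the fricative [v]. /guxobogiibv/ → guxovogiibv.
Rule 3 (intervocalic voicing): no segment meets the environment; /guxovogiibv/ is unchanged.
Rule 4 (final cluster simplification): /v/ is the second consonant of a word-final cluster /bv/, so it deletes. /guxovogiibv/ → guxovogiib.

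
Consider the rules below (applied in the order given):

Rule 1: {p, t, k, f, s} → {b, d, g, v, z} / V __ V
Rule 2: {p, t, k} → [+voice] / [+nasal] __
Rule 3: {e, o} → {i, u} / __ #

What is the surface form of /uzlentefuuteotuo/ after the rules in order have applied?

Rule 1 (intervocalic voicing): /f/ is a voiceless obstruent between vowels /e/ and /u/, so it voices to [v]. /t/ is a voiceless obstruent between vowels /u/ and /e/, so it voices to [d]. /t/ is a voiceless obstruent between vowels /o/ and /u/, so it voices to [d]. /uzlentefuuteotuo/ → uzlentevuudeoduo.
Rule 2 (post-nasal voicing): /t/ is a voiceless stop immediately after the nasal /n/, so it voices to [d]. /uzlentevuudeoduo/ → uzlendevuudeoduo.
Rule 3 (final vowel raising): /o/ is a mid vowel in word-final position, so it raises to [u]. /uzlendevuudeoduo/ → uzlendevuudeoduu.

uzlendevuudeoduu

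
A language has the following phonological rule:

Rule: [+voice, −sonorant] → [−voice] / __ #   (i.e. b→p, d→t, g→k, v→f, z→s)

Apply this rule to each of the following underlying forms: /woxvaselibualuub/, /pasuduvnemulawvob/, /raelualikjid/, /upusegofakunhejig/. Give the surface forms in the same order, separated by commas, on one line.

woxvaselibualuup, pasuduvnemulawvop, raelualikjit, upusegofakunhejik

/woxvaselibualuub/: /b/ is a voiced obstruent in word-final position, so it devoices to [p]. → [woxvaselibualuup].
/pasuduvnemulawvob/: /b/ is a voiced obstruent in word-final position, so it devoices to [p]. → [pasuduvnemulawvop].
/raelualikjid/: /d/ is a voiced obstruent in word-final position, so it devoices to [t]. → [raelualikjit].
/upusegofakunhejig/: /g/ is a voiced obstruent in word-final position, so it devoices to [k]. → [upusegofakunhejik].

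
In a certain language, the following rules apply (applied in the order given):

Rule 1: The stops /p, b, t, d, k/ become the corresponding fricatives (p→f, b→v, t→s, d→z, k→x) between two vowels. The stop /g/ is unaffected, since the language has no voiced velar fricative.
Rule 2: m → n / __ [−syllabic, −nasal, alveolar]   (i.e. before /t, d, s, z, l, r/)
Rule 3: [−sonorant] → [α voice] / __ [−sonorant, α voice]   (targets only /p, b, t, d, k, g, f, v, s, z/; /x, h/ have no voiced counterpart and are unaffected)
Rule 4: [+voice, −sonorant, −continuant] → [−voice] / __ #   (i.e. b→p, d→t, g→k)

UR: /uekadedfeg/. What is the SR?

uexazetfek

Rule 1 (intervocalic spirantization): /k/ is a stop between vowels /e/ and /a/, so it spirantizes to the fricative [x]. /d/ is a stop between vowels /a/ and /e/, so it spirantizes to the fricative [z]. /uekadedfeg/ → uexazedfeg.
Rule 2 (nasal place assimilation): no segment meets the environment; /uexazedfeg/ is unchanged.
Rule 3 (regressive voicing assimilation): /d/ precedes the voiceless obstruent /f/, so it devoices to [t] by assimilation. /uexazedfeg/ → uexazetfeg.
Rule 4 (final devoicing): /g/ is a voiced stop in word-final position, so it devoices to [k]. /uexazetfeg/ → uexazetfek.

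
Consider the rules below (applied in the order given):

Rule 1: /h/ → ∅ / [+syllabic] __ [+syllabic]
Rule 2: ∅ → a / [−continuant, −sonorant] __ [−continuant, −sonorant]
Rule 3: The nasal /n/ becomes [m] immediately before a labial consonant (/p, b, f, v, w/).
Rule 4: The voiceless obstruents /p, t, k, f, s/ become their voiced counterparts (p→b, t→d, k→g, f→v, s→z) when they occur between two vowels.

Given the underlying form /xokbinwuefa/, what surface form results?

xogabimwueva

Rule 1 (intervocalic h-deletion): no segment meets the environment; /xokbinwuefa/ is unchanged.
Rule 2 (stop-cluster a-epenthesis): /k/ and /b/ form a stop–stop cluster, so [a] is inserted between them. /xokbinwuefa/ → xokabinwuefa.
Rule 3 (nasal place assimilation): /n/ precedes the labial consonant /w/, so it assimilates in place to [m]. /xokabinwuefa/ → xokabimwuefa.
Rule 4 (intervocalic voicing): /k/ is a voiceless obstruent between vowels /o/ and /a/, so it voices to [g]. /f/ is a voiceless obstruent between vowels /e/ and /a/, so it voices to [v]. /xokabimwuefa/ → xogabimwueva.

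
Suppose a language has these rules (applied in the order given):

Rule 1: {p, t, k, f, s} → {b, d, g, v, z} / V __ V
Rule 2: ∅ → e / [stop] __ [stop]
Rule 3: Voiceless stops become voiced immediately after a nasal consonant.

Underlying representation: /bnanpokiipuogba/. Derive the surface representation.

Rule 1 (intervocalic voicing): /k/ is a voiceless obstruent between vowels /o/ and /i/, so it voices to [g]. /p/ is a voiceless obstruent between vowels /i/ and /u/, so it voices to [b]. /bnanpokiipuogba/ → bnanpogiibuogba.
Rule 2 (stop-cluster e-epenthesis): /g/ and /b/ form a stop–stop cluster, so [e] is inserted between them. /bnanpogiibuogba/ → bnanpogiibuogeba.
Rule 3 (post-nasal voicing): /p/ is a voiceless stop immediately after the nasal /n/, so it voices to [b]. /bnanpogiibuogeba/ → bnanbogiibuogeba.

bnanbogiibuogeba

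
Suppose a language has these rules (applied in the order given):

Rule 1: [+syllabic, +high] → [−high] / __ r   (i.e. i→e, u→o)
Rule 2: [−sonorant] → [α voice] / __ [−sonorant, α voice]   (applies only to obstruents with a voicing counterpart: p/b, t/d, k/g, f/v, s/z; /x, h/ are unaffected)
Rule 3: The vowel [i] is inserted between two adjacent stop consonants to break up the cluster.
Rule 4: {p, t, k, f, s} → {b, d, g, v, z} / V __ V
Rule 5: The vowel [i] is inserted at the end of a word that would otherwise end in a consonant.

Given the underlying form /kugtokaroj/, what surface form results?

kugidogaroji

Rule 1 (pre-rhotic lowering): no segment meets the environment; /kugtokaroj/ is unchanged.
Rule 2 (regressive voicing assimilation): /g/ precedes the voiceless obstruent /t/, so it devoices to [k] by assimilation. /kugtokaroj/ → kuktokaroj.
Rule 3 (stop-cluster i-epenthesis): /k/ and /t/ form a stop–stop cluster, so [i] is inserted between them. /kuktokaroj/ → kukitokaroj.
Rule 4 (intervocalic voicing): /k/ is a voiceless obstruent between vowels /u/ and /i/, so it voices to [g]. /t/ is a voiceless obstruent between vowels /i/ and /o/, so it voices to [d]. /k/ is a voiceless obstruent between vowels /o/ and /a/, so it voices to [g]. /kukitokaroj/ → kugidogaroj.
Rule 5 (final i-epenthesis): the form ends in the consonant /j/, so [i] is inserted word-finally. /kugidogaroj/ → kugidogaroji.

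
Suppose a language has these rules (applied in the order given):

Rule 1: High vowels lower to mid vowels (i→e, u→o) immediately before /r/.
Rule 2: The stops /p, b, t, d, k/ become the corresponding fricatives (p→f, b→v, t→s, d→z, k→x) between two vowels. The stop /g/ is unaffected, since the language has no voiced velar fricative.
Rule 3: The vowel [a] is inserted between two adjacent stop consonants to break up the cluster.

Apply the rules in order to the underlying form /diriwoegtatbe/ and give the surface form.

Rule 1 (pre-rhotic lowering): /i/ is a high vowel immediately before /r/, so it lowers to [e]. /diriwoegtatbe/ → deriwoegtatbe.
Rule 2 (intervocalic spirantization): no segment meets the environment; /deriwoegtatbe/ is unchanged.
Rule 3 (stop-cluster a-epenthesis): /g/ and /t/ form a stop–stop cluster, so [a] is inserted between them. /t/ and /b/ form a stop–stop cluster, so [a] is inserted between them. /deriwoegtatbe/ → deriwoegatatabe.

deriwoegatatabe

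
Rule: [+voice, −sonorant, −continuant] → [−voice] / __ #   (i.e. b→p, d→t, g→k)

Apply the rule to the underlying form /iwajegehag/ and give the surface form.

/g/ is a voiced stop in word-final position, so it devoices to [k].
The other instance of /g/ does not occur in the required environment and remains unchanged.
Surface form: [iwajegehak].

iwajegehak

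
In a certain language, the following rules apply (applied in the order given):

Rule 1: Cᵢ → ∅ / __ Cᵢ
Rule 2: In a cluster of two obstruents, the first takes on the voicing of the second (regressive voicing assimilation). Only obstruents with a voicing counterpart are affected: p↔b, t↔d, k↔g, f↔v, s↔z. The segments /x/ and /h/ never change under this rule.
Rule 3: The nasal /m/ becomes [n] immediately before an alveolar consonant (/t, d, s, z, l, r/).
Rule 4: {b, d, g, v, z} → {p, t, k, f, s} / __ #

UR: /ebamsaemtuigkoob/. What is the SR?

Rule 1 (degemination): no segment meets the environment; /ebamsaemtuigkoob/ is unchanged.
Rule 2 (regressive voicing assimilation): /g/ precedes the voiceless obstruent /k/, so it devoices to [k] by assimilation. /ebamsaemtuigkoob/ → ebamsaemtuikkoob.
Rule 3 (nasal place assimilation): /m/ precedes the alveolar consonant /s/, so it assimilates in place to [n]. /m/ precedes the alveolar consonant /t/, so it assimilates in place to [n]. /ebamsaemtuikkoob/ → ebansaentuikkoob.
Rule 4 (final devoicing): /b/ is a voiced obstruent in word-final position, so it devoices to [p]. /ebansaentuikkoob/ → ebansaentuikkoop.

ebansaentuikkoop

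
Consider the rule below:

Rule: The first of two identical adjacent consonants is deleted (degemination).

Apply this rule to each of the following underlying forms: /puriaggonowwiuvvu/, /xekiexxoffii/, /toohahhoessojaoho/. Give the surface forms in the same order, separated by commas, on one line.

/puriaggonowwiuvvu/: /gg/ is a geminate; the first /g/ deletes. /ww/ is a geminate; the first /w/ deletes. /vv/ is a geminate; the first /v/ deletes. → [puriagonowiuvu].
/xekiexxoffii/: /xx/ is a geminate; the first /x/ deletes. /ff/ is a geminate; the first /f/ deletes. → [xekiexofii].
/toohahhoessojaoho/: /hh/ is a geminate; the first /h/ deletes. /ss/ is a geminate; the first /s/ deletes. → [toohahoesojaoho].

puriagonowiuvu, xekiexofii, toohahoesojaoho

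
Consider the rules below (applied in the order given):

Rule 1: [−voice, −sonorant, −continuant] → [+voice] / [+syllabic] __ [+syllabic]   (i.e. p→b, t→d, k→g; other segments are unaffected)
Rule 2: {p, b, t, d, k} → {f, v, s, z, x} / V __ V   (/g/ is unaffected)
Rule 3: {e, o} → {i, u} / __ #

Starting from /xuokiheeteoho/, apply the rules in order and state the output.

Rule 1 (intervocalic voicing): /k/ is a voiceless stop between vowels /o/ and /i/, so it voices to [g]. /t/ is a voiceless stop between vowels /e/ and /e/, so it voices to [d]. /xuokiheeteoho/ → xuogiheedeoho.
Rule 2 (intervocalic spirantization): /d/ is a stop between vowels /e/ and /e/, so it spirantizes to the fricative [z]. /xuogiheedeoho/ → xuogiheezeoho.
Rule 3 (final vowel raising): /o/ is a mid vowel in word-final position, so it raises to [u]. /xuogiheezeoho/ → xuogiheezeohu.

xuogiheezeohu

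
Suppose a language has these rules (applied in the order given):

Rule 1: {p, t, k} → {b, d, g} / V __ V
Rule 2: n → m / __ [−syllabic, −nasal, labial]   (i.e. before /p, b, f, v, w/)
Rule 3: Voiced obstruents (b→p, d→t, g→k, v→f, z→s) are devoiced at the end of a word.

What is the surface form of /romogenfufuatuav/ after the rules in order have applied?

romogemfufuaduaf

Rule 1 (intervocalic voicing): /t/ is a voiceless stop between vowels /a/ and /u/, so it voices to [d]. /romogenfufuatuav/ → romogenfufuaduav.
Rule 2 (nasal place assimilation): /n/ precedes the labial consonant /f/, so it assimilates in place to [m]. /romogenfufuaduav/ → romogemfufuaduav.
Rule 3 (final devoicing): /v/ is a voiced obstruent in word-final position, so it devoices to [f]. /romogemfufuaduav/ → romogemfufuaduaf.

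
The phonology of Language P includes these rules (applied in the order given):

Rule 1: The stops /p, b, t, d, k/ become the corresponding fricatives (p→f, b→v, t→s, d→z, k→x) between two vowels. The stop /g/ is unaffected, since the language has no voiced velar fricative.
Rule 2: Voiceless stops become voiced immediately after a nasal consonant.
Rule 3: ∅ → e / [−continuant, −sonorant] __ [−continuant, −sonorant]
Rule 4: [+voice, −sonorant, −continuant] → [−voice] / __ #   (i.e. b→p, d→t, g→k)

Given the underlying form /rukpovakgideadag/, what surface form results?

Rule 1 (intervocalic spirantization): /d/ is a stop between vowels /i/ and /e/, so it spirantizes to the fricative [z]. /d/ is a stop between vowels /a/ and /a/, so it spirantizes to the fricative [z]. /rukpovakgideadag/ → rukpovakgizeazag.
Rule 2 (post-nasal voicing): no segment meets the environment; /rukpovakgizeazag/ is unchanged.
Rule 3 (stop-cluster e-epenthesis): /k/ and /p/ form a stop–stop cluster, so [e] is inserted between them. /k/ and /g/ form a stop–stop cluster, so [e] is inserted between them. /rukpovakgizeazag/ → rukepovakegizeazag.
Rule 4 (final devoicing): /g/ is a voiced stop in word-final position, so it devoices to [k]. /rukepovakegizeazag/ → rukepovakegizeazak.

rukepovakegizeazak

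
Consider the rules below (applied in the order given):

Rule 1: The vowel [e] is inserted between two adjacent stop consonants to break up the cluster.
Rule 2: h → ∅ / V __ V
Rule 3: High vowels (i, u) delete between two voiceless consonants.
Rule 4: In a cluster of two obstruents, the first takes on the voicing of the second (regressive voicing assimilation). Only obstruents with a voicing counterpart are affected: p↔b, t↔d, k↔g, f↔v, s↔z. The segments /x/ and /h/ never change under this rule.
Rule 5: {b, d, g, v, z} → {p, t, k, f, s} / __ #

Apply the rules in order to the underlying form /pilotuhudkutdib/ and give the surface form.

Rule 1 (stop-cluster e-epenthesis): /d/ and /k/ form a stop–stop cluster, so [e] is inserted between them. /t/ and /d/ form a stop–stop cluster, so [e] is inserted between them. /pilotuhudkutdib/ → pilotuhudekutedib.
Rule 2 (intervocalic h-deletion): /h/ occurs between vowels /u/ and /u/, so it deletes. /pilotuhudekutedib/ → pilotuudekutedib.
Rule 3 (high vowel syncope): /u/ is a high vowel flanked by voiceless consonants /k/ and /t/, so it deletes. /pilotuudekutedib/ → pilotuudektedib.
Rule 4 (regressive voicing assimilation): no segment meets the environment; /pilotuudektedib/ is unchanged.
Rule 5 (final devoicing): /b/ is a voiced obstruent in word-final position, so it devoices to [p]. /pilotuudektedib/ → pilotuudektedip.

pilotuudektedip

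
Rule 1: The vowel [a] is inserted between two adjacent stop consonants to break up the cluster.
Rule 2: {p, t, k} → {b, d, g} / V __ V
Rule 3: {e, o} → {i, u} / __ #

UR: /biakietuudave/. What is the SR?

biagieduudavi

Rule 1 (stop-cluster a-epenthesis): no segment meets the environment; /biakietuudave/ is unchanged.
Rule 2 (intervocalic voicing): /k/ is a voiceless stop between vowels /a/ and /i/, so it voices to [g]. /t/ is a voiceless stop between vowels /e/ and /u/, so it voices to [d]. /biakietuudave/ → biagieduudave.
Rule 3 (final vowel raising): /e/ is a mid vowel in word-final position, so it raises to [i]. /biagieduudave/ → biagieduudavi.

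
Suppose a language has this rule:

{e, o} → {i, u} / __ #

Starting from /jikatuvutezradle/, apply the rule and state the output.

jikatuvutezradli

Scanning /jikatuvutezradle/: /e/ at position 10 is not in the conditioning environment; /e/ is a mid vowel in word-final position, so it raises to [i].
Result: [jikatuvutezradli].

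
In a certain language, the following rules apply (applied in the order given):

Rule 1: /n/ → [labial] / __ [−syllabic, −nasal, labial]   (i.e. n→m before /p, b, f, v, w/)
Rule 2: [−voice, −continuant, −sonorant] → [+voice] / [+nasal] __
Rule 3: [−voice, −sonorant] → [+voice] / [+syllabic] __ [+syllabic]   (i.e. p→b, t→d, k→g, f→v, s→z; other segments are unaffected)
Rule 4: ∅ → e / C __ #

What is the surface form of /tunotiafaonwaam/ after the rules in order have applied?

Rule 1 (nasal place assimilation): /n/ precedes the labial consonant /w/, so it assimilates in place to [m]. /tunotiafaonwaam/ → tunotiafaomwaam.
Rule 2 (post-nasal voicing): no segment meets the environment; /tunotiafaomwaam/ is unchanged.
Rule 3 (intervocalic voicing): /t/ is a voiceless obstruent between vowels /o/ and /i/, so it voices to [d]. /f/ is a voiceless obstruent between vowels /a/ and /a/, so it voices to [v]. /tunotiafaomwaam/ → tunodiavaomwaam.
Rule 4 (final e-epenthesis): the form ends in the consonant /m/, so [e] is inserted word-finally. /tunodiavaomwaam/ → tunodiavaomwaame.

tunodiavaomwaame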